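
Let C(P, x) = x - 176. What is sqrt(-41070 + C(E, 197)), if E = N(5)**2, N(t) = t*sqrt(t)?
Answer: 3*I*sqrt(4561) ≈ 202.61*I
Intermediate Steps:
N(t) = t**(3/2)
E = 125 (E = (5**(3/2))**2 = (5*sqrt(5))**2 = 125)
C(P, x) = -176 + x
sqrt(-41070 + C(E, 197)) = sqrt(-41070 + (-176 + 197)) = sqrt(-41070 + 21) = sqrt(-41049) = 3*I*sqrt(4561)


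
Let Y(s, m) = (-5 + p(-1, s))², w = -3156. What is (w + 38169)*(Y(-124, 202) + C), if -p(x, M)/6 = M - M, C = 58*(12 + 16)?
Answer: 57736437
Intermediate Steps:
C = 1624 (C = 58*28 = 1624)
p(x, M) = 0 (p(x, M) = -6*(M - M) = -6*0 = 0)
Y(s, m) = 25 (Y(s, m) = (-5 + 0)² = (-5)² = 25)
(w + 38169)*(Y(-124, 202) + C) = (-3156 + 38169)*(25 + 1624) = 35013*1649 = 57736437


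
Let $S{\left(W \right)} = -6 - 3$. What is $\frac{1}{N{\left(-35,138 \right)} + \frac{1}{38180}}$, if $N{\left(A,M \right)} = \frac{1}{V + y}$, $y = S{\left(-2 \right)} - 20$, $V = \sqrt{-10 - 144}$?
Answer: $\frac{38180 \left(\sqrt{154} + 29 i\right)}{\sqrt{154} - 38151 i} \approx -29.018 + 12.429 i$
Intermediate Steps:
$S{\left(W \right)} = -9$
$V = i \sqrt{154}$ ($V = \sqrt{-154} = i \sqrt{154} \approx 12.41 i$)
$y = -29$ ($y = -9 - 20 = -29$)
$N{\left(A,M \right)} = \frac{1}{-29 + i \sqrt{154}}$ ($N{\left(A,M \right)} = \frac{1}{i \sqrt{154} - 29} = \frac{1}{-29 + i \sqrt{154}}$)
$\frac{1}{N{\left(-35,138 \right)} + \frac{1}{38180}} = \frac{1}{\left(- \frac{29}{995} - \frac{i \sqrt{154}}{995}\right) + \frac{1}{38180}} = \frac{1}{- \frac{44249}{1519564} - \frac{i \sqrt{154}}{995}}$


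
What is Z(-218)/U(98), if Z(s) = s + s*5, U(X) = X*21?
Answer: -218/343 ≈ -0.63557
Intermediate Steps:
U(X) = 21*X
Z(s) = 6*s (Z(s) = s + 5*s = 6*s)
Z(-218)/U(98) = (6*(-218))/((21*98)) = -1308/2058 = -1308*1/2058 = -218/343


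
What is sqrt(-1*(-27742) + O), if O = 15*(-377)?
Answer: sqrt(22087) ≈ 148.62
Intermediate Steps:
O = -5655
sqrt(-1*(-27742) + O) = sqrt(-1*(-27742) - 5655) = sqrt(27742 - 5655) = sqrt(22087)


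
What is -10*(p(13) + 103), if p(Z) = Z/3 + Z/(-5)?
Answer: -3142/3 ≈ -1047.3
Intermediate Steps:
p(Z) = 2*Z/15 (p(Z) = Z*(⅓) + Z*(-⅕) = Z/3 - Z/5 = 2*Z/15)
-10*(p(13) + 103) = -10*((2/15)*13 + 103) = -10*(26/15 + 103) = -10*1571/15 = -3142/3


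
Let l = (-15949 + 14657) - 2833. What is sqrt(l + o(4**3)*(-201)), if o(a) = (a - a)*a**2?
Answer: 5*I*sqrt(165) ≈ 64.226*I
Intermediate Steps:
o(a) = 0 (o(a) = 0*a**2 = 0)
l = -4125 (l = -1292 - 2833 = -4125)
sqrt(l + o(4**3)*(-201)) = sqrt(-4125 + 0*(-201)) = sqrt(-4125 + 0) = sqrt(-4125) = 5*I*sqrt(165)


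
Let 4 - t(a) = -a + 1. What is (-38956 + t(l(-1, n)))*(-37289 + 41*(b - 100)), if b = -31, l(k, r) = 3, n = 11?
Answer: 1661607000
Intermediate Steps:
t(a) = 3 + a (t(a) = 4 - (-a + 1) = 4 - (1 - a) = 4 + (-1 + a) = 3 + a)
(-38956 + t(l(-1, n)))*(-37289 + 41*(b - 100)) = (-38956 + (3 + 3))*(-37289 + 41*(-31 - 100)) = (-38956 + 6)*(-37289 + 41*(-131)) = -38950*(-37289 - 5371) = -38950*(-42660) = 1661607000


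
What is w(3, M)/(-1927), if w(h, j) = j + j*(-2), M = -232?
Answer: -232/1927 ≈ -0.12039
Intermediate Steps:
w(h, j) = -j (w(h, j) = j - 2*j = -j)
w(3, M)/(-1927) = -1*(-232)/(-1927) = 232*(-1/1927) = -232/1927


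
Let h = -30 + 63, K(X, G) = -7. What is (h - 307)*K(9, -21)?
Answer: 1918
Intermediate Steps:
h = 33
(h - 307)*K(9, -21) = (33 - 307)*(-7) = -274*(-7) = 1918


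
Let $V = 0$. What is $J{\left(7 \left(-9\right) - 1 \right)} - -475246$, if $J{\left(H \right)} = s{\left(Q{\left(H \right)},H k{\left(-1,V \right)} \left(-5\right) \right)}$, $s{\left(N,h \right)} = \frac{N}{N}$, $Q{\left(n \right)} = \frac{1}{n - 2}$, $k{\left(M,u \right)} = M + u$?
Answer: $475247$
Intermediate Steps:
$Q{\left(n \right)} = \frac{1}{-2 + n}$
$s{\left(N,h \right)} = 1$
$J{\left(H \right)} = 1$
$J{\left(7 \left(-9\right) - 1 \right)} - -475246 = 1 - -475246 = 1 + 475246 = 475247$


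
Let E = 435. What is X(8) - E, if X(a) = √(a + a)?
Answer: -431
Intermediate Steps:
X(a) = √2*√a (X(a) = √(2*a) = √2*√a)
X(8) - E = √2*√8 - 1*435 = √2*(2*√2) - 435 = 4 - 435 = -431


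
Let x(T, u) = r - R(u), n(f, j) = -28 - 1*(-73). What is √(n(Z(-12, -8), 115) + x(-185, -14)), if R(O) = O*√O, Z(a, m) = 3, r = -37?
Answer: √(8 + 14*I*√14) ≈ 5.5223 + 4.7429*I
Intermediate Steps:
R(O) = O^(3/2)
n(f, j) = 45 (n(f, j) = -28 + 73 = 45)
x(T, u) = -37 - u^(3/2)
√(n(Z(-12, -8), 115) + x(-185, -14)) = √(45 + (-37 - (-14)^(3/2))) = √(45 + (-37 - (-14)*I*√14)) = √(45 + (-37 + 14*I*√14)) = √(8 + 14*I*√14)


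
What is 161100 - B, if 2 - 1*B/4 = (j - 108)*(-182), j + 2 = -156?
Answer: 354740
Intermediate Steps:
j = -158 (j = -2 - 156 = -158)
B = -193640 (B = 8 - 4*(-158 - 108)*(-182) = 8 - (-1064)*(-182) = 8 - 4*48412 = 8 - 193648 = -193640)
161100 - B = 161100 - 1*(-193640) = 161100 + 193640 = 354740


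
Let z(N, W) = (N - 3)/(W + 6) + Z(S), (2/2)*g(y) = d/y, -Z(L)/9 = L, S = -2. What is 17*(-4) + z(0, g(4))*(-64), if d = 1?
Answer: -29732/25 ≈ -1189.3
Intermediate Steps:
Z(L) = -9*L
g(y) = 1/y
z(N, W) = 18 + (-3 + N)/(6 + W) (z(N, W) = (N - 3)/(W + 6) - 9*(-2) = (-3 + N)/(6 + W) + 18 = 18 + (-3 + N)/(6 + W))
17*(-4) + z(0, g(4))*(-64) = 17*(-4) + ((105 + 0 + 18/4)/(6 + 1/4))*(-64) = -68 + ((105 + 0 + 18*(¼))/(6 + ¼))*(-64) = -68 + ((105 + 0 + 9/2)/(25/4))*(-64) = -68 + ((4/25)*(219/2))*(-64) = -68 + (438/25)*(-64) = -68 - 28032/25 = -29732/25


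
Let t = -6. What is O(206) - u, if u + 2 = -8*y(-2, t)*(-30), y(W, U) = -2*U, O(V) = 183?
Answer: -2695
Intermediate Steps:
u = 2878 (u = -2 - (-16)*(-6)*(-30) = -2 - 8*12*(-30) = -2 - 96*(-30) = -2 + 2880 = 2878)
O(206) - u = 183 - 1*2878 = 183 - 2878 = -2695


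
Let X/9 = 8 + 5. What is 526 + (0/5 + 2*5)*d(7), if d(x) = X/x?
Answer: 4852/7 ≈ 693.14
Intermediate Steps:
X = 117 (X = 9*(8 + 5) = 9*13 = 117)
d(x) = 117/x
526 + (0/5 + 2*5)*d(7) = 526 + (0/5 + 2*5)*(117/7) = 526 + (0*(⅕) + 10)*(117*(⅐)) = 526 + (0 + 10)*(117/7) = 526 + 10*(117/7) = 526 + 1170/7 = 4852/7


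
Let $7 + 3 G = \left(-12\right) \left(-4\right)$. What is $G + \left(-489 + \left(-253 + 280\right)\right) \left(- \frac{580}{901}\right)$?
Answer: $\frac{840821}{2703} \approx 311.07$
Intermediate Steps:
$G = \frac{41}{3}$ ($G = - \frac{7}{3} + \frac{\left(-12\right) \left(-4\right)}{3} = - \frac{7}{3} + \frac{1}{3} \cdot 48 = - \frac{7}{3} + 16 = \frac{41}{3} \approx 13.667$)
$G + \left(-489 + \left(-253 + 280\right)\right) \left(- \frac{580}{901}\right) = \frac{41}{3} + \left(-489 + \left(-253 + 280\right)\right) \left(- \frac{580}{901}\right) = \frac{41}{3} + \left(-489 + 27\right) \left(\left(-580\right) \frac{1}{901}\right) = \frac{41}{3} - - \frac{267960}{901} = \frac{41}{3} + \frac{267960}{901} = \frac{840821}{2703}$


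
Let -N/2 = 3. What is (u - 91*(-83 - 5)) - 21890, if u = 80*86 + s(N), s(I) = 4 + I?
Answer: -7004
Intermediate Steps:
N = -6 (N = -2*3 = -6)
u = 6878 (u = 80*86 + (4 - 6) = 6880 - 2 = 6878)
(u - 91*(-83 - 5)) - 21890 = (6878 - 91*(-83 - 5)) - 21890 = (6878 - 91*(-88)) - 21890 = (6878 + 8008) - 21890 = 14886 - 21890 = -7004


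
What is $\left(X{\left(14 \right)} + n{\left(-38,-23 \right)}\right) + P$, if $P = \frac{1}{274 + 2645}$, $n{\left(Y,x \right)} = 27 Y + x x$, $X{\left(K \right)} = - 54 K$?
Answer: $- \frac{3657506}{2919} \approx -1253.0$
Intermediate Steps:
$n{\left(Y,x \right)} = x^{2} + 27 Y$ ($n{\left(Y,x \right)} = 27 Y + x^{2} = x^{2} + 27 Y$)
$P = \frac{1}{2919} \approx 0.00034258$
$\left(X{\left(14 \right)} + n{\left(-38,-23 \right)}\right) + P = \left(\left(-54\right) 14 + \left(\left(-23\right)^{2} + 27 \left(-38\right)\right)\right) + \frac{1}{2919} = \left(-756 + \left(529 - 1026\right)\right) + \frac{1}{2919} = \left(-756 - 497\right) + \frac{1}{2919} = -1253 + \frac{1}{2919} = - \frac{3657506}{2919}$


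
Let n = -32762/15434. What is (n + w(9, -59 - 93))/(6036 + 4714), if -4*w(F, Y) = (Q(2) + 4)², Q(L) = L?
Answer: -42917/41478875 ≈ -0.0010347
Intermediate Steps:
n = -16381/7717 (n = -32762*1/15434 = -16381/7717 ≈ -2.1227)
w(F, Y) = -9 (w(F, Y) = -(2 + 4)²/4 = -¼*6² = -¼*36 = -9)
(n + w(9, -59 - 93))/(6036 + 4714) = (-16381/7717 - 9)/(6036 + 4714) = -85834/7717/10750 = -85834/7717*1/10750 = -42917/41478875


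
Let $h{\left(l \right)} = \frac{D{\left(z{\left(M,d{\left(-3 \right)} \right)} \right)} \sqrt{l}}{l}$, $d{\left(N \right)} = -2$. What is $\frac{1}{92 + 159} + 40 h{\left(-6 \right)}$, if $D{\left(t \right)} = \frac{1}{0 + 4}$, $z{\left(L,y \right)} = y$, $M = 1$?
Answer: $\frac{1}{251} - \frac{5 i \sqrt{6}}{3} \approx 0.0039841 - 4.0825 i$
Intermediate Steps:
$D{\left(t \right)} = \frac{1}{4}$
$h{\left(l \right)} = \frac{1}{4 \sqrt{l}}$ ($h{\left(l \right)} = \frac{\frac{1}{4} \sqrt{l}}{l} = \frac{1}{4 \sqrt{l}}$)
$\frac{1}{92 + 159} + 40 h{\left(-6 \right)} = \frac{1}{92 + 159} + 40 \frac{1}{4 i \sqrt{6}} = \frac{1}{251} + 40 \frac{\left(- \frac{1}{6}\right) i \sqrt{6}}{4} = \frac{1}{251} + 40 \left(- \frac{i \sqrt{6}}{24}\right) = \frac{1}{251} - \frac{5 i \sqrt{6}}{3}$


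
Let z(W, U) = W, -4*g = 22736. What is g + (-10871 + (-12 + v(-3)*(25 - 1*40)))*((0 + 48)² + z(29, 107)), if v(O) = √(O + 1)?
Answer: -25395723 - 34995*I*√2 ≈ -2.5396e+7 - 49490.0*I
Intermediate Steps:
g = -5684 (g = -¼*22736 = -5684)
v(O) = √(1 + O)
g + (-10871 + (-12 + v(-3)*(25 - 1*40)))*((0 + 48)² + z(29, 107)) = -5684 + (-10871 + (-12 + √(1 - 3)*(25 - 1*40)))*((0 + 48)² + 29) = -5684 + (-10871 + (-12 + √(-2)*(25 - 40)))*(48² + 29) = -5684 + (-10871 + (-12 + (I*√2)*(-15)))*(2304 + 29) = -5684 + (-10871 + (-12 - 15*I*√2))*2333 = -5684 + (-10883 - 15*I*√2)*2333 = -5684 + (-25390039 - 34995*I*√2) = -25395723 - 34995*I*√2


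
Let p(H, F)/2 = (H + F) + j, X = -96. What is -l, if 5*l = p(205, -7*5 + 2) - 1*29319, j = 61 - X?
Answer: 28661/5 ≈ 5732.2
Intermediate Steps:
j = 157 (j = 61 - 1*(-96) = 61 + 96 = 157)
p(H, F) = 314 + 2*F + 2*H (p(H, F) = 2*((H + F) + 157) = 2*((F + H) + 157) = 2*(157 + F + H) = 314 + 2*F + 2*H)
l = -28661/5 (l = ((314 + 2*(-7*5 + 2) + 2*205) - 1*29319)/5 = ((314 + 2*(-35 + 2) + 410) - 29319)/5 = ((314 + 2*(-33) + 410) - 29319)/5 = ((314 - 66 + 410) - 29319)/5 = (658 - 29319)/5 = (1/5)*(-28661) = -28661/5 ≈ -5732.2)
-l = -1*(-28661/5) = 28661/5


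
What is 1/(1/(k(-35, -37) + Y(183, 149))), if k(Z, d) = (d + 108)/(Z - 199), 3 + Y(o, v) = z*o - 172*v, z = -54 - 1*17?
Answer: -9038087/234 ≈ -38624.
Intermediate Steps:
z = -71 (z = -54 - 17 = -71)
Y(o, v) = -3 - 172*v - 71*o (Y(o, v) = -3 + (-71*o - 172*v) = -3 + (-172*v - 71*o) = -3 - 172*v - 71*o)
k(Z, d) = (108 + d)/(-199 + Z)
1/(1/(k(-35, -37) + Y(183, 149))) = 1/(1/((108 - 37)/(-199 - 35) + (-3 - 172*149 - 71*183))) = 1/(1/(71/(-234) + (-3 - 25628 - 12993))) = 1/(1/(-1/234*71 - 38624)) = 1/(1/(-71/234 - 38624)) = 1/(1/(-9038087/234)) = 1/(-234/9038087) = -9038087/234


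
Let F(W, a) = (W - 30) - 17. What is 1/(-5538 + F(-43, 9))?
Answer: -1/5628 ≈ -0.00017768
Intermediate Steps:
F(W, a) = -47 + W (F(W, a) = (-30 + W) - 17 = -47 + W)
1/(-5538 + F(-43, 9)) = 1/(-5538 + (-47 - 43)) = 1/(-5538 - 90) = 1/(-5628) = -1/5628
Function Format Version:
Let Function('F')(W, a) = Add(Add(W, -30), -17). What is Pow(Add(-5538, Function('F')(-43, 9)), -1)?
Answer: Rational(-1, 5628) ≈ -0.00017768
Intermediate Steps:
Function('F')(W, a) = Add(-47, W) (Function('F')(W, a) = Add(Add(-30, W), -17) = Add(-47, W))
Pow(Add(-5538, Function('F')(-43, 9)), -1) = Pow(Add(-5538, Add(-47, -43)), -1) = Pow(Add(-5538, -90), -1) = Pow(-5628, -1) = Rational(-1, 5628)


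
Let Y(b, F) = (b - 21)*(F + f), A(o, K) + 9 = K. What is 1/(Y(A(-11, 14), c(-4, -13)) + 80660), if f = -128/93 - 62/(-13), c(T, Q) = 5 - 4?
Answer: 1209/97432964 ≈ 1.2409e-5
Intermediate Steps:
A(o, K) = -9 + K
c(T, Q) = 1
f = 4102/1209 (f = -128*1/93 - 62*(-1/13) = -128/93 + 62/13 = 4102/1209 ≈ 3.3929)
Y(b, F) = (-21 + b)*(4102/1209 + F) (Y(b, F) = (b - 21)*(F + 4102/1209) = (-21 + b)*(4102/1209 + F))
1/(Y(A(-11, 14), c(-4, -13)) + 80660) = 1/((-28714/403 - 21*1 + 4102*(-9 + 14)/1209 + 1*(-9 + 14)) + 80660) = 1/((-28714/403 - 21 + (4102/1209)*5 + 1*5) + 80660) = 1/((-28714/403 - 21 + 20510/1209 + 5) + 80660) = 1/(-84976/1209 + 80660) = 1/(97432964/1209) = 1209/97432964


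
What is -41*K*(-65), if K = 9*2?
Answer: 47970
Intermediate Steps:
K = 18
-41*K*(-65) = -41*18*(-65) = -738*(-65) = 47970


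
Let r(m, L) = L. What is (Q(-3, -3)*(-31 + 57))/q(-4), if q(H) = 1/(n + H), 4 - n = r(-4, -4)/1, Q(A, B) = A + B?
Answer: -624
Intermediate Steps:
n = 8 (n = 4 - (-4)/1 = 4 - (-4) = 4 - 1*(-4) = 4 + 4 = 8)
q(H) = 1/(8 + H)
(Q(-3, -3)*(-31 + 57))/q(-4) = ((-3 - 3)*(-31 + 57))/(1/(8 - 4)) = (-6*26)/(1/4) = -156/(¼) = 4*(-156) = -624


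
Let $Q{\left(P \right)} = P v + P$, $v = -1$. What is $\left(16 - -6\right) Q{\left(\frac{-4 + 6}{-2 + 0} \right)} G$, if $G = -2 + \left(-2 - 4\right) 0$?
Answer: $0$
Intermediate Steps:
$G = -2$ ($G = -2 + \left(-2 - 4\right) 0 = -2 - 0 = -2 + 0 = -2$)
$Q{\left(P \right)} = 0$ ($Q{\left(P \right)} = P \left(-1\right) + P = - P + P = 0$)
$\left(16 - -6\right) Q{\left(\frac{-4 + 6}{-2 + 0} \right)} G = \left(16 - -6\right) 0 \left(-2\right) = \left(16 + 6\right) 0 \left(-2\right) = 22 \cdot 0 \left(-2\right) = 0 \left(-2\right) = 0$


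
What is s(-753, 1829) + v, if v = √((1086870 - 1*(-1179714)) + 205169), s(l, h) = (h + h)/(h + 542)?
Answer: 3658/2371 + √2471753 ≈ 1573.7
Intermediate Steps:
s(l, h) = 2*h/(542 + h) (s(l, h) = (2*h)/(542 + h) = 2*h/(542 + h))
v = √2471753 (v = √((1086870 + 1179714) + 205169) = √(2266584 + 205169) = √2471753 ≈ 1572.2)
s(-753, 1829) + v = 2*1829/(542 + 1829) + √2471753 = 2*1829/2371 + √2471753 = 2*1829*(1/2371) + √2471753 = 3658/2371 + √2471753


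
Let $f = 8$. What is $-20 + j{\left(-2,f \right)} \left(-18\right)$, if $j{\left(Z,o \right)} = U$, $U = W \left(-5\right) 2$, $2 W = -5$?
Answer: $-470$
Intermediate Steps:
$W = - \frac{5}{2}$ ($W = \frac{1}{2} \left(-5\right) = - \frac{5}{2} \approx -2.5$)
$U = 25$ ($U = \left(- \frac{5}{2}\right) \left(-5\right) 2 = \frac{25}{2} \cdot 2 = 25$)
$j{\left(Z,o \right)} = 25$
$-20 + j{\left(-2,f \right)} \left(-18\right) = -20 + 25 \left(-18\right) = -20 - 450 = -470$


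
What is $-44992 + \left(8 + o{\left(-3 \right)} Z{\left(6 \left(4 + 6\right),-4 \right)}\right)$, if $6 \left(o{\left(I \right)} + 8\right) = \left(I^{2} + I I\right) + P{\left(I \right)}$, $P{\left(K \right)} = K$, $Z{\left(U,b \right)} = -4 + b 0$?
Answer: $-44962$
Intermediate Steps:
$Z{\left(U,b \right)} = -4$ ($Z{\left(U,b \right)} = -4 + 0 = -4$)
$o{\left(I \right)} = -8 + \frac{I^{2}}{3} + \frac{I}{6}$ ($o{\left(I \right)} = -8 + \frac{\left(I^{2} + I I\right) + I}{6} = -8 + \frac{\left(I^{2} + I^{2}\right) + I}{6} = -8 + \frac{2 I^{2} + I}{6} = -8 + \frac{I + 2 I^{2}}{6} = -8 + \left(\frac{I^{2}}{3} + \frac{I}{6}\right) = -8 + \frac{I^{2}}{3} + \frac{I}{6}$)
$-44992 + \left(8 + o{\left(-3 \right)} Z{\left(6 \left(4 + 6\right),-4 \right)}\right) = -44992 + \left(8 + \left(-8 + \frac{\left(-3\right)^{2}}{3} + \frac{1}{6} \left(-3\right)\right) \left(-4\right)\right) = -44992 + \left(8 + \left(-8 + \frac{1}{3} \cdot 9 - \frac{1}{2}\right) \left(-4\right)\right) = -44992 + \left(8 + \left(-8 + 3 - \frac{1}{2}\right) \left(-4\right)\right) = -44992 + \left(8 - -22\right) = -44992 + \left(8 + 22\right) = -44992 + 30 = -44962$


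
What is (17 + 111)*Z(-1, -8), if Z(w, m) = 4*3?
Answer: 1536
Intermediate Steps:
Z(w, m) = 12
(17 + 111)*Z(-1, -8) = (17 + 111)*12 = 128*12 = 1536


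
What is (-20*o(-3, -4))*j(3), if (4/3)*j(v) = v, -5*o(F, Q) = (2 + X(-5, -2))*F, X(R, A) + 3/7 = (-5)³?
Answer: 23328/7 ≈ 3332.6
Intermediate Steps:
X(R, A) = -878/7 (X(R, A) = -3/7 + (-5)³ = -3/7 - 125 = -878/7)
o(F, Q) = 864*F/35 (o(F, Q) = -(2 - 878/7)*F/5 = -(-864)*F/35 = 864*F/35)
j(v) = 3*v/4
(-20*o(-3, -4))*j(3) = (-3456*(-3)/7)*((¾)*3) = -20*(-2592/35)*(9/4) = (10368/7)*(9/4) = 23328/7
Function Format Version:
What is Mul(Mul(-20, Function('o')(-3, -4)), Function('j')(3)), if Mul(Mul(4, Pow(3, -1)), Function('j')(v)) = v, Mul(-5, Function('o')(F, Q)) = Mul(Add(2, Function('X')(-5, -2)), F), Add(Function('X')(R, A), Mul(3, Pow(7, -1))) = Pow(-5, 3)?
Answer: Rational(23328, 7) ≈ 3332.6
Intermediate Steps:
Function('X')(R, A) = Rational(-878, 7) (Function('X')(R, A) = Add(Rational(-3, 7), Pow(-5, 3)) = Add(Rational(-3, 7), -125) = Rational(-878, 7))
Function('o')(F, Q) = Mul(Rational(864, 35), F) (Function('o')(F, Q) = Mul(Rational(-1, 5), Mul(Add(2, Rational(-878, 7)), F)) = Mul(Rational(-1, 5), Mul(Rational(-864, 7), F)) = Mul(Rational(864, 35), F))
Function('j')(v) = Mul(Rational(3, 4), v)
Mul(Mul(-20, Function('o')(-3, -4)), Function('j')(3)) = Mul(Mul(-20, Mul(Rational(864, 35), -3)), Mul(Rational(3, 4), 3)) = Mul(Mul(-20, Rational(-2592, 35)), Rational(9, 4)) = Mul(Rational(10368, 7), Rational(9, 4)) = Rational(23328, 7)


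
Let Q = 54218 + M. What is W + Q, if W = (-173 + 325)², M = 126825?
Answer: 204147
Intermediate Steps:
Q = 181043 (Q = 54218 + 126825 = 181043)
W = 23104 (W = 152² = 23104)
W + Q = 23104 + 181043 = 204147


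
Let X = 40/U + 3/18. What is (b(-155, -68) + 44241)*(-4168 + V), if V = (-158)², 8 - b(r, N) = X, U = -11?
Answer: 10123017958/11 ≈ 9.2027e+8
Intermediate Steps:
X = -229/66 (X = 40/(-11) + 3/18 = 40*(-1/11) + 3*(1/18) = -40/11 + ⅙ = -229/66 ≈ -3.4697)
b(r, N) = 757/66 (b(r, N) = 8 - 1*(-229/66) = 8 + 229/66 = 757/66)
V = 24964
(b(-155, -68) + 44241)*(-4168 + V) = (757/66 + 44241)*(-4168 + 24964) = (2920663/66)*20796 = 10123017958/11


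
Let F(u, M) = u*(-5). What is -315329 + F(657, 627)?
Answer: -318614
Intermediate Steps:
F(u, M) = -5*u
-315329 + F(657, 627) = -315329 - 5*657 = -315329 - 3285 = -318614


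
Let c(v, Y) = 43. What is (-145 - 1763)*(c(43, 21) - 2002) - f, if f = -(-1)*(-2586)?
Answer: 3740358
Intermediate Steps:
f = -2586 (f = -1*2586 = -2586)
(-145 - 1763)*(c(43, 21) - 2002) - f = (-145 - 1763)*(43 - 2002) - 1*(-2586) = -1908*(-1959) + 2586 = 3737772 + 2586 = 3740358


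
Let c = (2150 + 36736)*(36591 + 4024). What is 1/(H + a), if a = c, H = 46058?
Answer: 1/1579400948 ≈ 6.3315e-10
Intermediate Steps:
c = 1579354890 (c = 38886*40615 = 1579354890)
a = 1579354890
1/(H + a) = 1/(46058 + 1579354890) = 1/1579400948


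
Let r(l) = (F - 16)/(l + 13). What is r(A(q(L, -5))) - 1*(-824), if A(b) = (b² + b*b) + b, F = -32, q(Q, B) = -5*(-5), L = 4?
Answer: 132658/161 ≈ 823.96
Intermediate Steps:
q(Q, B) = 25
A(b) = b + 2*b² (A(b) = (b² + b²) + b = 2*b² + b = b + 2*b²)
r(l) = -48/(13 + l) (r(l) = (-32 - 16)/(l + 13) = -48/(13 + l))
r(A(q(L, -5))) - 1*(-824) = -48/(13 + 25*(1 + 2*25)) - 1*(-824) = -48/(13 + 25*(1 + 50)) + 824 = -48/(13 + 25*51) + 824 = -48/(13 + 1275) + 824 = -48/1288 + 824 = -48*1/1288 + 824 = -6/161 + 824 = 132658/161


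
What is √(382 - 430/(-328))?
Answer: √2577383/82 ≈ 19.578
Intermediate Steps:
√(382 - 430/(-328)) = √(382 - 430*(-1/328)) = √(382 + 215/164) = √(62863/164) = √2577383/82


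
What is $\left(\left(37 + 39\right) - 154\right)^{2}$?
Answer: $6084$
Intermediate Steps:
$\left(\left(37 + 39\right) - 154\right)^{2} = \left(76 - 154\right)^{2} = \left(-78\right)^{2} = 6084$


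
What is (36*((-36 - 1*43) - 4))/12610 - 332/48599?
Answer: -74700166/306416695 ≈ -0.24379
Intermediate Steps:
(36*((-36 - 1*43) - 4))/12610 - 332/48599 = (36*((-36 - 43) - 4))*(1/12610) - 332*1/48599 = (36*(-79 - 4))*(1/12610) - 332/48599 = (36*(-83))*(1/12610) - 332/48599 = -2988*1/12610 - 332/48599 = -1494/6305 - 332/48599 = -74700166/306416695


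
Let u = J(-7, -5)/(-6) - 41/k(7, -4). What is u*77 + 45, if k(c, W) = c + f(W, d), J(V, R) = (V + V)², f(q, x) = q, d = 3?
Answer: -10568/3 ≈ -3522.7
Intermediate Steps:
J(V, R) = 4*V² (J(V, R) = (2*V)² = 4*V²)
k(c, W) = W + c (k(c, W) = c + W = W + c)
u = -139/3 (u = (4*(-7)²)/(-6) - 41/(-4 + 7) = (4*49)*(-⅙) - 41/3 = 196*(-⅙) - 41*⅓ = -98/3 - 41/3 = -139/3 ≈ -46.333)
u*77 + 45 = -139/3*77 + 45 = -10703/3 + 45 = -10568/3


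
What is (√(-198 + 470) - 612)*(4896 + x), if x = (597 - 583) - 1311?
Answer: -2202588 + 14396*√17 ≈ -2.1432e+6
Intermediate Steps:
x = -1297 (x = 14 - 1311 = -1297)
(√(-198 + 470) - 612)*(4896 + x) = (√(-198 + 470) - 612)*(4896 - 1297) = (√272 - 612)*3599 = (4*√17 - 612)*3599 = (-612 + 4*√17)*3599 = -2202588 + 14396*√17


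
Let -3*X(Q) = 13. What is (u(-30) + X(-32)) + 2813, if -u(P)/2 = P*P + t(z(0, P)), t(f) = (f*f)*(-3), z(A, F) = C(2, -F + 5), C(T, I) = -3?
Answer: 3188/3 ≈ 1062.7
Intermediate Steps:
z(A, F) = -3
X(Q) = -13/3 (X(Q) = -⅓*13 = -13/3)
t(f) = -3*f² (t(f) = f²*(-3) = -3*f²)
u(P) = 54 - 2*P² (u(P) = -2*(P*P - 3*(-3)²) = -2*(P² - 3*9) = -2*(P² - 27) = -2*(-27 + P²) = 54 - 2*P²)
(u(-30) + X(-32)) + 2813 = ((54 - 2*(-30)²) - 13/3) + 2813 = ((54 - 2*900) - 13/3) + 2813 = ((54 - 1800) - 13/3) + 2813 = (-1746 - 13/3) + 2813 = -5251/3 + 2813 = 3188/3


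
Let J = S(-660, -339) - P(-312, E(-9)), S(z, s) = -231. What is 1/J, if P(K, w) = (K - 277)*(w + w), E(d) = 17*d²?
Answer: 1/1621875 ≈ 6.1657e-7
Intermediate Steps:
P(K, w) = 2*w*(-277 + K) (P(K, w) = (-277 + K)*(2*w) = 2*w*(-277 + K))
J = 1621875 (J = -231 - 2*17*(-9)²*(-277 - 312) = -231 - 2*17*81*(-589) = -231 - 2*1377*(-589) = -231 - 1*(-1622106) = -231 + 1622106 = 1621875)
1/J = 1/1621875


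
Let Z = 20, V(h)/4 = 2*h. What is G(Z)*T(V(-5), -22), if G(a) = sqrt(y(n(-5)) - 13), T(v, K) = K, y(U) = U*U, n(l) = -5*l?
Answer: -132*sqrt(17) ≈ -544.25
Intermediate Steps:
V(h) = 8*h (V(h) = 4*(2*h) = 8*h)
y(U) = U**2
G(a) = 6*sqrt(17) (G(a) = sqrt((-5*(-5))**2 - 13) = sqrt(25**2 - 13) = sqrt(625 - 13) = sqrt(612) = 6*sqrt(17))
G(Z)*T(V(-5), -22) = (6*sqrt(17))*(-22) = -132*sqrt(17)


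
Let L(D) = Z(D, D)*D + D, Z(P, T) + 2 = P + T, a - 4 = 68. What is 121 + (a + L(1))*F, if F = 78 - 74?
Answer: 413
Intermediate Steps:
a = 72 (a = 4 + 68 = 72)
Z(P, T) = -2 + P + T (Z(P, T) = -2 + (P + T) = -2 + P + T)
F = 4
L(D) = D + D*(-2 + 2*D) (L(D) = (-2 + D + D)*D + D = (-2 + 2*D)*D + D = D*(-2 + 2*D) + D = D + D*(-2 + 2*D))
121 + (a + L(1))*F = 121 + (72 + 1*(-1 + 2*1))*4 = 121 + (72 + 1*(-1 + 2))*4 = 121 + (72 + 1*1)*4 = 121 + (72 + 1)*4 = 121 + 73*4 = 121 + 292 = 413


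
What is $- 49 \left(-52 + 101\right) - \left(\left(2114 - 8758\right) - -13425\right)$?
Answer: $-9182$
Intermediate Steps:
$- 49 \left(-52 + 101\right) - \left(\left(2114 - 8758\right) - -13425\right) = \left(-49\right) 49 - \left(\left(2114 - 8758\right) + 13425\right) = -2401 - \left(-6644 + 13425\right) = -2401 - 6781 = -9182$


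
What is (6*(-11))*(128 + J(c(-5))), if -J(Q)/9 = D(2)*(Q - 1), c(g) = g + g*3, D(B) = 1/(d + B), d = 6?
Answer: -40029/4 ≈ -10007.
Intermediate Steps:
D(B) = 1/(6 + B)
c(g) = 4*g (c(g) = g + 3*g = 4*g)
J(Q) = 9/8 - 9*Q/8 (J(Q) = -9*(Q - 1)/(6 + 2) = -9*(-1 + Q)/8 = -9*(-1/8 + Q/8) = 9/8 - 9*Q/8)
(6*(-11))*(128 + J(c(-5))) = (6*(-11))*(128 + (9/8 - 9*(-5)/2)) = -66*(128 + (9/8 - 9/8*(-20))) = -66*(128 + (9/8 + 45/2)) = -66*(128 + 189/8) = -66*1213/8 = -40029/4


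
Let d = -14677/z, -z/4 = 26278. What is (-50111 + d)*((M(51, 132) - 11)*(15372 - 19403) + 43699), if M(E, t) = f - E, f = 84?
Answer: 236936830678165/105112 ≈ 2.2541e+9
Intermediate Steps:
z = -105112 (z = -4*26278 = -105112)
M(E, t) = 84 - E
d = 14677/105112 (d = -14677/(-105112) = -14677*(-1/105112) = 14677/105112 ≈ 0.13963)
(-50111 + d)*((M(51, 132) - 11)*(15372 - 19403) + 43699) = (-50111 + 14677/105112)*(((84 - 1*51) - 11)*(15372 - 19403) + 43699) = -5267252755*(((84 - 51) - 11)*(-4031) + 43699)/105112 = -5267252755*((33 - 11)*(-4031) + 43699)/105112 = -5267252755*(22*(-4031) + 43699)/105112 = -5267252755*(-88682 + 43699)/105112 = -5267252755/105112*(-44983) = 236936830678165/105112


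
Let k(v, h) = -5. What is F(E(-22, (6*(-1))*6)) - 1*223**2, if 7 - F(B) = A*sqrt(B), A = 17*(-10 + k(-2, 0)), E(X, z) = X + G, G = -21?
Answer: -49722 + 255*I*sqrt(43) ≈ -49722.0 + 1672.1*I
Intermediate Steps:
E(X, z) = -21 + X (E(X, z) = X - 21 = -21 + X)
A = -255 (A = 17*(-10 - 5) = 17*(-15) = -255)
F(B) = 7 + 255*sqrt(B) (F(B) = 7 - (-255)*sqrt(B) = 7 + 255*sqrt(B))
F(E(-22, (6*(-1))*6)) - 1*223**2 = (7 + 255*sqrt(-21 - 22)) - 1*223**2 = (7 + 255*sqrt(-43)) - 1*49729 = (7 + 255*(I*sqrt(43))) - 49729 = (7 + 255*I*sqrt(43)) - 49729 = -49722 + 255*I*sqrt(43)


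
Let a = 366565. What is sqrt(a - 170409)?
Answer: 2*sqrt(49039) ≈ 442.90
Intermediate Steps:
sqrt(a - 170409) = sqrt(366565 - 170409) = sqrt(196156) = 2*sqrt(49039)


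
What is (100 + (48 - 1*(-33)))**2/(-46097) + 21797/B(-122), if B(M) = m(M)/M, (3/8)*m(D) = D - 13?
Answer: 61285457869/8297460 ≈ 7386.0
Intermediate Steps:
m(D) = -104/3 + 8*D/3 (m(D) = 8*(D - 13)/3 = 8*(-13 + D)/3 = -104/3 + 8*D/3)
B(M) = (-104/3 + 8*M/3)/M
(100 + (48 - 1*(-33)))**2/(-46097) + 21797/B(-122) = (100 + (48 - 1*(-33)))**2/(-46097) + 21797/(((8/3)*(-13 - 122)/(-122))) = (100 + (48 + 33))**2*(-1/46097) + 21797/(((8/3)*(-1/122)*(-135))) = (100 + 81)**2*(-1/46097) + 21797/(180/61) = 181**2*(-1/46097) + 21797*(61/180) = 32761*(-1/46097) + 1329617/180 = -32761/46097 + 1329617/180 = 61285457869/8297460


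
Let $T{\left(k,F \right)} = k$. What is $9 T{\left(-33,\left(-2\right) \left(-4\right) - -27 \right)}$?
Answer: $-297$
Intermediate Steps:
$9 T{\left(-33,\left(-2\right) \left(-4\right) - -27 \right)} = 9 \left(-33\right) = -297$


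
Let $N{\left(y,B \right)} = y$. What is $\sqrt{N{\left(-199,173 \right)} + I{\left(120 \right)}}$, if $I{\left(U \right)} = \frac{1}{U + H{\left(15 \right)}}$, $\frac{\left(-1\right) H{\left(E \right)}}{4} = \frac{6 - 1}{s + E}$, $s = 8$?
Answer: $\frac{i \sqrt{373487345}}{1370} \approx 14.106 i$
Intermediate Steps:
$H{\left(E \right)} = - \frac{20}{8 + E}$ ($H{\left(E \right)} = - 4 \frac{6 - 1}{8 + E} = - 4 \frac{5}{8 + E} = - \frac{20}{8 + E}$)
$I{\left(U \right)} = \frac{1}{- \frac{20}{23} + U}$ ($I{\left(U \right)} = \frac{1}{U - \frac{20}{8 + 15}} = \frac{1}{U - \frac{20}{23}} = \frac{1}{- \frac{20}{23} + U}$)
$\sqrt{N{\left(-199,173 \right)} + I{\left(120 \right)}} = \sqrt{-199 + \frac{23}{-20 + 23 \cdot 120}} = \sqrt{-199 + \frac{23}{-20 + 2760}} = \sqrt{-199 + \frac{23}{2740}} = \sqrt{- \frac{545237}{2740}} = \frac{i \sqrt{373487345}}{1370}$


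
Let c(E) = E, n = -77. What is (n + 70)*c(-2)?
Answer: 14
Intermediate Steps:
(n + 70)*c(-2) = (-77 + 70)*(-2) = -7*(-2) = 14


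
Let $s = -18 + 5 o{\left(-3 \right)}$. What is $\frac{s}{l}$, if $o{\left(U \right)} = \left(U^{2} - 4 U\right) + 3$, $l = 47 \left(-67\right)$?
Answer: $- \frac{102}{3149} \approx -0.032391$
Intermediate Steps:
$l = -3149$
$o{\left(U \right)} = 3 + U^{2} - 4 U$
$s = 102$ ($s = -18 + 5 \left(3 + \left(-3\right)^{2} - -12\right) = -18 + 5 \left(3 + 9 + 12\right) = -18 + 5 \cdot 24 = -18 + 120 = 102$)
$\frac{s}{l} = \frac{102}{-3149} = 102 \left(- \frac{1}{3149}\right) = - \frac{102}{3149}$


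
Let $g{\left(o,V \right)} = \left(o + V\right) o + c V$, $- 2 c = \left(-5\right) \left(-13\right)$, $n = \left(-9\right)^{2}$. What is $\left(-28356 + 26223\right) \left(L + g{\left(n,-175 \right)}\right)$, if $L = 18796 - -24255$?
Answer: $- \frac{175437117}{2} \approx -8.7719 \cdot 10^{7}$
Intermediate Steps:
$n = 81$
$L = 43051$ ($L = 18796 + 24255 = 43051$)
$c = - \frac{65}{2}$ ($c = - \frac{\left(-5\right) \left(-13\right)}{2} = \left(- \frac{1}{2}\right) 65 = - \frac{65}{2} \approx -32.5$)
$g{\left(o,V \right)} = - \frac{65 V}{2} + o \left(V + o\right)$ ($g{\left(o,V \right)} = \left(o + V\right) o - \frac{65 V}{2} = \left(V + o\right) o - \frac{65 V}{2} = o \left(V + o\right) - \frac{65 V}{2} = - \frac{65 V}{2} + o \left(V + o\right)$)
$\left(-28356 + 26223\right) \left(L + g{\left(n,-175 \right)}\right) = \left(-28356 + 26223\right) \left(43051 - \left(\frac{16975}{2} - 6561\right)\right) = - 2133 \left(43051 + \left(6561 + \frac{11375}{2} - 14175\right)\right) = - 2133 \left(43051 - \frac{3853}{2}\right) = \left(-2133\right) \frac{82249}{2} = - \frac{175437117}{2}$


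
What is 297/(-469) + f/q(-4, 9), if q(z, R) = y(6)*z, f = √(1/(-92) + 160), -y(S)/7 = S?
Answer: -297/469 + √338537/7728 ≈ -0.55797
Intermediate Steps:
y(S) = -7*S
f = √338537/46 (f = √(-1/92 + 160) = √(14719/92) = √338537/46 ≈ 12.649)
q(z, R) = -42*z (q(z, R) = (-7*6)*z = -42*z)
297/(-469) + f/q(-4, 9) = 297/(-469) + (√338537/46)/((-42*(-4))) = 297*(-1/469) + (√338537/46)/168 = -297/469 + (√338537/46)*(1/168) = -297/469 + √338537/7728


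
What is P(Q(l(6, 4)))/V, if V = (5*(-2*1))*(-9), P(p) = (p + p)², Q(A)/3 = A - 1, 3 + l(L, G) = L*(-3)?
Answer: 968/5 ≈ 193.60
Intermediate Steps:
l(L, G) = -3 - 3*L (l(L, G) = -3 + L*(-3) = -3 - 3*L)
Q(A) = -3 + 3*A (Q(A) = 3*(A - 1) = 3*(-1 + A) = -3 + 3*A)
P(p) = 4*p² (P(p) = (2*p)² = 4*p²)
V = 90 (V = (5*(-2))*(-9) = -10*(-9) = 90)
P(Q(l(6, 4)))/V = (4*(-3 + 3*(-3 - 3*6))²)/90 = (4*(-3 + 3*(-3 - 18))²)*(1/90) = (4*(-3 + 3*(-21))²)*(1/90) = (4*(-3 - 63)²)*(1/90) = (4*(-66)²)*(1/90) = (4*4356)*(1/90) = 17424*(1/90) = 968/5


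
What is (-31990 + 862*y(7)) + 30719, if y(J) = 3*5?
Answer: 11659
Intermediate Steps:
y(J) = 15
(-31990 + 862*y(7)) + 30719 = (-31990 + 862*15) + 30719 = (-31990 + 12930) + 30719 = -19060 + 30719 = 11659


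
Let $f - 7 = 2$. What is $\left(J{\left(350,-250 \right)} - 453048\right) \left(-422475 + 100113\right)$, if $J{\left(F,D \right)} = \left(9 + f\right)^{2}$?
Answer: $145941014088$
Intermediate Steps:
$f = 9$ ($f = 7 + 2 = 9$)
$J{\left(F,D \right)} = 324$ ($J{\left(F,D \right)} = \left(9 + 9\right)^{2} = 18^{2} = 324$)
$\left(J{\left(350,-250 \right)} - 453048\right) \left(-422475 + 100113\right) = \left(324 - 453048\right) \left(-422475 + 100113\right) = \left(-452724\right) \left(-322362\right) = 145941014088$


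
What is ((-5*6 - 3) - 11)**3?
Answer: -85184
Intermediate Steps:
((-5*6 - 3) - 11)**3 = ((-30 - 3) - 11)**3 = (-33 - 11)**3 = (-44)**3 = -85184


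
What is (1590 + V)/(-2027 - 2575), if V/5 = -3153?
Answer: 4725/1534 ≈ 3.0802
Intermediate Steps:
V = -15765 (V = 5*(-3153) = -15765)
(1590 + V)/(-2027 - 2575) = (1590 - 15765)/(-2027 - 2575) = -14175/(-4602) = -14175*(-1/4602) = 4725/1534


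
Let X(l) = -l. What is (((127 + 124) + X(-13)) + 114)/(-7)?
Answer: -54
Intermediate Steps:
(((127 + 124) + X(-13)) + 114)/(-7) = (((127 + 124) - 1*(-13)) + 114)/(-7) = ((251 + 13) + 114)*(-1/7) = (264 + 114)*(-1/7) = 378*(-1/7) = -54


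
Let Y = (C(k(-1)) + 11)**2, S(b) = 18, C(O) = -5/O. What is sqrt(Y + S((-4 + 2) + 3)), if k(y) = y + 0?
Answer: sqrt(274) ≈ 16.553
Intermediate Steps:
k(y) = y
Y = 256 (Y = (-5/(-1) + 11)**2 = (-5*(-1) + 11)**2 = (5 + 11)**2 = 16**2 = 256)
sqrt(Y + S((-4 + 2) + 3)) = sqrt(256 + 18) = sqrt(274)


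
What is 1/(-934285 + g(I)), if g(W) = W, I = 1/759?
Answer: -759/709122314 ≈ -1.0703e-6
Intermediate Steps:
I = 1/759 ≈ 0.0013175
1/(-934285 + g(I)) = 1/(-934285 + 1/759) = 1/(-709122314/759) = -759/709122314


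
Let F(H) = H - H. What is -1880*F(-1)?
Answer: 0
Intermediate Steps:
F(H) = 0
-1880*F(-1) = -1880*0 = 0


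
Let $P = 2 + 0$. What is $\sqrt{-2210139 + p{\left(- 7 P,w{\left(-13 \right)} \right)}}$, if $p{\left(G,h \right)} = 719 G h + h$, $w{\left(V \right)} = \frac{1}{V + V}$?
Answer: $\frac{i \sqrt{1493792274}}{26} \approx 1486.5 i$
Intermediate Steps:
$w{\left(V \right)} = \frac{1}{2 V}$
$P = 2$
$p{\left(G,h \right)} = h + 719 G h$ ($p{\left(G,h \right)} = 719 G h + h = h + 719 G h$)
$\sqrt{-2210139 + p{\left(- 7 P,w{\left(-13 \right)} \right)}} = \sqrt{-2210139 + \frac{1}{2 \left(-13\right)} \left(1 + 719 \left(\left(-7\right) 2\right)\right)} = \sqrt{-2210139 + \frac{1}{2} \left(- \frac{1}{13}\right) \left(1 + 719 \left(-14\right)\right)} = \sqrt{-2210139 - \frac{1 - 10066}{26}} = \sqrt{-2210139 - - \frac{10065}{26}} = \sqrt{-2210139 + \frac{10065}{26}} = \sqrt{- \frac{57453549}{26}} = \frac{i \sqrt{1493792274}}{26}$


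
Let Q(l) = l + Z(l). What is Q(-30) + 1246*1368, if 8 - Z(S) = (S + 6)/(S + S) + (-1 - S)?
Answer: 8522383/5 ≈ 1.7045e+6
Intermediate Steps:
Z(S) = 9 + S - (6 + S)/(2*S) (Z(S) = 8 - ((S + 6)/(S + S) + (-1 - S)) = 8 - ((6 + S)/((2*S)) + (-1 - S)) = 8 - ((6 + S)*(1/(2*S)) + (-1 - S)) = 8 - ((6 + S)/(2*S) + (-1 - S)) = 8 - (-1 - S + (6 + S)/(2*S)) = 8 + (1 + S - (6 + S)/(2*S)) = 9 + S - (6 + S)/(2*S))
Q(l) = 17/2 - 3/l + 2*l (Q(l) = l + (17/2 + l - 3/l) = 17/2 - 3/l + 2*l)
Q(-30) + 1246*1368 = (17/2 - 3/(-30) + 2*(-30)) + 1246*1368 = (17/2 - 3*(-1/30) - 60) + 1704528 = (17/2 + 1/10 - 60) + 1704528 = -257/5 + 1704528 = 8522383/5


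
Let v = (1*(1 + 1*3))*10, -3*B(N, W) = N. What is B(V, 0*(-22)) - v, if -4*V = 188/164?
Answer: -19633/492 ≈ -39.904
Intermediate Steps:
V = -47/164 ≈ -0.28659
B(N, W) = -N/3
v = 40 (v = (1*(1 + 3))*10 = (1*4)*10 = 4*10 = 40)
B(V, 0*(-22)) - v = -⅓*(-47/164) - 1*40 = 47/492 - 40 = -19633/492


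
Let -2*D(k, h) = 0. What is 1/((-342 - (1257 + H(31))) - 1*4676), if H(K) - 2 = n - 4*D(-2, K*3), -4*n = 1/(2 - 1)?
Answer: -4/25107 ≈ -0.00015932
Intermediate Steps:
D(k, h) = 0 (D(k, h) = -½*0 = 0)
n = -¼ (n = -1/(4*(2 - 1)) = -¼/1 = -¼*1 = -¼ ≈ -0.25000)
H(K) = 7/4 (H(K) = 2 + (-¼ - 4*0) = 2 + (-¼ + 0) = 2 - ¼ = 7/4)
1/((-342 - (1257 + H(31))) - 1*4676) = 1/((-342 - (1257 + 7/4)) - 1*4676) = 1/((-342 - 1*5035/4) - 4676) = 1/((-342 - 5035/4) - 4676) = 1/(-6403/4 - 4676) = 1/(-25107/4) = -4/25107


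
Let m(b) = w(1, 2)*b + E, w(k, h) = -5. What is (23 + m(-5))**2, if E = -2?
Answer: 2116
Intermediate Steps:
m(b) = -2 - 5*b (m(b) = -5*b - 2 = -2 - 5*b)
(23 + m(-5))**2 = (23 + (-2 - 5*(-5)))**2 = (23 + (-2 + 25))**2 = (23 + 23)**2 = 46**2 = 2116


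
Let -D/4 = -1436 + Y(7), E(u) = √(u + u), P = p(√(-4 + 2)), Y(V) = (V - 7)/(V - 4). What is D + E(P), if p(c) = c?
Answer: 5744 + 2^(¾)*√I ≈ 5745.2 + 1.1892*I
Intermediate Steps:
Y(V) = (-7 + V)/(-4 + V)
P = I*√2 (P = √(-4 + 2) = √(-2) = I*√2 ≈ 1.4142*I)
E(u) = √2*√u (E(u) = √(2*u) = √2*√u)
D = 5744 (D = -4*(-1436 + (-7 + 7)/(-4 + 7)) = -4*(-1436 + 0/3) = -4*(-1436 + (⅓)*0) = -4*(-1436 + 0) = -4*(-1436) = 5744)
D + E(P) = 5744 + √2*√(I*√2) = 5744 + √2*(2^(¼)*√I) = 5744 + 2^(¾)*√I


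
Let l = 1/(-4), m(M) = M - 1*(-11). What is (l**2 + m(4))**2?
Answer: 58081/256 ≈ 226.88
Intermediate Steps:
m(M) = 11 + M (m(M) = M + 11 = 11 + M)
l = -1/4 ≈ -0.25000
(l**2 + m(4))**2 = ((-1/4)**2 + (11 + 4))**2 = (1/16 + 15)**2 = (241/16)**2 = 58081/256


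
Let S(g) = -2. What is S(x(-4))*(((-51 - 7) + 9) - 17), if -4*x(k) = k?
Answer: 132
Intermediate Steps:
x(k) = -k/4
S(x(-4))*(((-51 - 7) + 9) - 17) = -2*(((-51 - 7) + 9) - 17) = -2*((-58 + 9) - 17) = -2*(-49 - 17) = -2*(-66) = 132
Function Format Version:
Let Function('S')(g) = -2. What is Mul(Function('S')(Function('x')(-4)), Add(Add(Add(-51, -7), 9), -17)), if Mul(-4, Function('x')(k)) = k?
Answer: 132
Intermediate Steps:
Function('x')(k) = Mul(Rational(-1, 4), k)
Mul(Function('S')(Function('x')(-4)), Add(Add(Add(-51, -7), 9), -17)) = Mul(-2, Add(Add(Add(-51, -7), 9), -17)) = Mul(-2, Add(Add(-58, 9), -17)) = Mul(-2, Add(-49, -17)) = Mul(-2, -66) = 132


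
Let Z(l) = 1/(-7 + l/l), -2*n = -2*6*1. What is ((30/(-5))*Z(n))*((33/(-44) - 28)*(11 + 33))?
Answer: -1265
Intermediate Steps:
n = 6 (n = -(-2*6)/2 = -(-6) = -1/2*(-12) = 6)
Z(l) = -1/6 (Z(l) = 1/(-7 + 1) = 1/(-6) = -1/6)
((30/(-5))*Z(n))*((33/(-44) - 28)*(11 + 33)) = ((30/(-5))*(-1/6))*((33/(-44) - 28)*(11 + 33)) = ((30*(-1/5))*(-1/6))*((33*(-1/44) - 28)*44) = (-6*(-1/6))*((-3/4 - 28)*44) = 1*(-115/4*44) = 1*(-1265) = -1265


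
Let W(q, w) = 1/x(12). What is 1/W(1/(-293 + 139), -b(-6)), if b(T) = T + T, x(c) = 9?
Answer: 9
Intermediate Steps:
b(T) = 2*T
W(q, w) = ⅑ (W(q, w) = 1/9 = ⅑)
1/W(1/(-293 + 139), -b(-6)) = 1/(⅑) = 9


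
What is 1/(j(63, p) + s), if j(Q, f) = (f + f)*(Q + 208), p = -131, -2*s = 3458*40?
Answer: -1/140162 ≈ -7.1346e-6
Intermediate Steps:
s = -69160 (s = -1729*40 = -½*138320 = -69160)
j(Q, f) = 2*f*(208 + Q) (j(Q, f) = (2*f)*(208 + Q) = 2*f*(208 + Q))
1/(j(63, p) + s) = 1/(2*(-131)*(208 + 63) - 69160) = 1/(2*(-131)*271 - 69160) = 1/(-71002 - 69160) = 1/(-140162) = -1/140162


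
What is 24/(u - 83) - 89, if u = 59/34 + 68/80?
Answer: -2441509/27341 ≈ -89.298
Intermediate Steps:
u = 879/340 (u = 59*(1/34) + 68*(1/80) = 59/34 + 17/20 = 879/340 ≈ 2.5853)
24/(u - 83) - 89 = 24/(879/340 - 83) - 89 = 24/(-27341/340) - 89 = -340/27341*24 - 89 = -8160/27341 - 89 = -2441509/27341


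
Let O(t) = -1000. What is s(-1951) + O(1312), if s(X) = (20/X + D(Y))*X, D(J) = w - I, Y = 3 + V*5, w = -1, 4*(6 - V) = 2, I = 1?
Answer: 2922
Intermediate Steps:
V = 11/2 (V = 6 - ¼*2 = 6 - ½ = 11/2 ≈ 5.5000)
Y = 61/2 (Y = 3 + (11/2)*5 = 3 + 55/2 = 61/2 ≈ 30.500)
D(J) = -2 (D(J) = -1 - 1*1 = -1 - 1 = -2)
s(X) = X*(-2 + 20/X) (s(X) = (20/X - 2)*X = (-2 + 20/X)*X = X*(-2 + 20/X))
s(-1951) + O(1312) = (20 - 2*(-1951)) - 1000 = (20 + 3902) - 1000 = 3922 - 1000 = 2922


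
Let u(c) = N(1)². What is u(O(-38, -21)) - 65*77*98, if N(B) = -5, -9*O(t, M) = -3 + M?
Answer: -490465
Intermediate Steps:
O(t, M) = ⅓ - M/9 (O(t, M) = -(-3 + M)/9 = ⅓ - M/9)
u(c) = 25 (u(c) = (-5)² = 25)
u(O(-38, -21)) - 65*77*98 = 25 - 65*77*98 = 25 - 5005*98 = 25 - 1*490490 = 25 - 490490 = -490465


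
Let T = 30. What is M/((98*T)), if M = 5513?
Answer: 5513/2940 ≈ 1.8752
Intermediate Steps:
M/((98*T)) = 5513/((98*30)) = 5513/2940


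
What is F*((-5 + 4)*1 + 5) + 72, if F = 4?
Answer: 88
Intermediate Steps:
F*((-5 + 4)*1 + 5) + 72 = 4*((-5 + 4)*1 + 5) + 72 = 4*(-1*1 + 5) + 72 = 4*(-1 + 5) + 72 = 4*4 + 72 = 16 + 72 = 88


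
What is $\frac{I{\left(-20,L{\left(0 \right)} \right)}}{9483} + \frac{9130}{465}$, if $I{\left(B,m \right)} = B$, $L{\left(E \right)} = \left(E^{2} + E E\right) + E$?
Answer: $\frac{5771366}{293973} \approx 19.632$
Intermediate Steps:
$L{\left(E \right)} = E + 2 E^{2}$ ($L{\left(E \right)} = \left(E^{2} + E^{2}\right) + E = 2 E^{2} + E = E + 2 E^{2}$)
$\frac{I{\left(-20,L{\left(0 \right)} \right)}}{9483} + \frac{9130}{465} = - \frac{20}{9483} + \frac{9130}{465} = \left(-20\right) \frac{1}{9483} + 9130 \cdot \frac{1}{465} = - \frac{20}{9483} + \frac{1826}{93} = \frac{5771366}{293973}$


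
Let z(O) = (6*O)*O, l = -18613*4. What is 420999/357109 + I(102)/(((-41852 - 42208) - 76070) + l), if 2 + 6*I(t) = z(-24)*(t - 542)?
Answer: 567793834243/251314030314 ≈ 2.2593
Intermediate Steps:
l = -74452
z(O) = 6*O**2
I(t) = -936577/3 + 576*t (I(t) = -1/3 + ((6*(-24)**2)*(t - 542))/6 = -1/3 + ((6*576)*(-542 + t))/6 = -1/3 + (3456*(-542 + t))/6 = -1/3 + (-1873152 + 3456*t)/6 = -1/3 + (-312192 + 576*t) = -936577/3 + 576*t)
420999/357109 + I(102)/(((-41852 - 42208) - 76070) + l) = 420999/357109 + (-936577/3 + 576*102)/(((-41852 - 42208) - 76070) - 74452) = 420999*(1/357109) + (-936577/3 + 58752)/((-84060 - 76070) - 74452) = 420999/357109 - 760321/(3*(-160130 - 74452)) = 420999/357109 - 760321/3/(-234582) = 420999/357109 - 760321/3*(-1/234582) = 420999/357109 + 760321/703746 = 567793834243/251314030314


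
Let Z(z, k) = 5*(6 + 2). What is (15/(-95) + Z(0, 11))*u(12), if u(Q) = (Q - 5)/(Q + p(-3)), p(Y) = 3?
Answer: 5299/285 ≈ 18.593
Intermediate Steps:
Z(z, k) = 40 (Z(z, k) = 5*8 = 40)
u(Q) = (-5 + Q)/(3 + Q) (u(Q) = (Q - 5)/(Q + 3) = (-5 + Q)/(3 + Q))
(15/(-95) + Z(0, 11))*u(12) = (15/(-95) + 40)*((-5 + 12)/(3 + 12)) = (15*(-1/95) + 40)*(7/15) = (-3/19 + 40)*((1/15)*7) = (757/19)*(7/15) = 5299/285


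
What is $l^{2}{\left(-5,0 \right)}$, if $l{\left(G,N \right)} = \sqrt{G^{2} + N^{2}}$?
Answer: $25$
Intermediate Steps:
$l^{2}{\left(-5,0 \right)} = \left(\sqrt{\left(-5\right)^{2} + 0^{2}}\right)^{2} = \left(\sqrt{25 + 0}\right)^{2} = \left(\sqrt{25}\right)^{2} = 5^{2} = 25$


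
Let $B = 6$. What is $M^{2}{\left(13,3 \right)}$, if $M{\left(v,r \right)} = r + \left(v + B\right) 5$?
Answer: $9604$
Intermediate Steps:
$M{\left(v,r \right)} = 30 + r + 5 v$ ($M{\left(v,r \right)} = r + \left(v + 6\right) 5 = r + \left(6 + v\right) 5 = r + \left(30 + 5 v\right) = 30 + r + 5 v$)
$M^{2}{\left(13,3 \right)} = \left(30 + 3 + 5 \cdot 13\right)^{2} = \left(30 + 3 + 65\right)^{2} = 98^{2} = 9604$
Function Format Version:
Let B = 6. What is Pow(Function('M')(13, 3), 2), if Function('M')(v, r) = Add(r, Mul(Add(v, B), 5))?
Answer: 9604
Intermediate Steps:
Function('M')(v, r) = Add(30, r, Mul(5, v)) (Function('M')(v, r) = Add(r, Mul(Add(v, 6), 5)) = Add(r, Mul(Add(6, v), 5)) = Add(r, Add(30, Mul(5, v))) = Add(30, r, Mul(5, v)))
Pow(Function('M')(13, 3), 2) = Pow(Add(30, 3, Mul(5, 13)), 2) = Pow(Add(30, 3, 65), 2) = Pow(98, 2) = 9604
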